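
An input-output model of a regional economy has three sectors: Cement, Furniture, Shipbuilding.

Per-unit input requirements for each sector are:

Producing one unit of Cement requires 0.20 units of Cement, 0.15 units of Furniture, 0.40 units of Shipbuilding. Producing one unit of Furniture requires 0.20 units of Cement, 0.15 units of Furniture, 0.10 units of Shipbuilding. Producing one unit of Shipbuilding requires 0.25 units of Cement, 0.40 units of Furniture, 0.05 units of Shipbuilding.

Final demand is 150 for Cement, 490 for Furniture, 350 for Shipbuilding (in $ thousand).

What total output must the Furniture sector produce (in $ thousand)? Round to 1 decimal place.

I − A =
  [   0.80    -0.20    -0.25]
  [  -0.15     0.85    -0.40]
  [  -0.40    -0.10     0.95]
Cofactors of I−A, C_ij = (−1)^(i+j)·(minor ij) (rows/columns in the sector order above):
  C_11 = (0.85)(0.95) − (-0.40)(-0.10) = 0.7675
  C_12 = −[(-0.15)(0.95) − (-0.40)(-0.40)] = 0.3025
  C_13 = (-0.15)(-0.10) − (0.85)(-0.40) = 0.3550
  C_21 = −[(-0.20)(0.95) − (-0.25)(-0.10)] = 0.2150
  C_22 = (0.80)(0.95) − (-0.25)(-0.40) = 0.6600
  C_23 = −[(0.80)(-0.10) − (-0.20)(-0.40)] = 0.1600
  C_31 = (-0.20)(-0.40) − (-0.25)(0.85) = 0.2925
  C_32 = −[(0.80)(-0.40) − (-0.25)(-0.15)] = 0.3575
  C_33 = (0.80)(0.85) − (-0.20)(-0.15) = 0.6500
det(I−A) = Σ_j (I−A)_1j·C_1j = (0.80)(0.7675) + (-0.20)(0.3025) + (-0.25)(0.3550) = 0.46475
adj(I−A) = Cᵀ =
  [ 0.7675   0.2150   0.2925]
  [ 0.3025   0.6600   0.3575]
  [ 0.3550   0.1600   0.6500]
(I − A)⁻¹ = adj(I−A) / det(I−A) ≈
  [   1.6514     0.4626     0.6294]
  [   0.6509     1.4201     0.7692]
  [   0.7639     0.3443     1.3986]
x = (I − A)⁻¹ d = adj(I−A)·d / det(I−A), with det(I−A) = 0.46475:
  x_1 = (0.7675·150 + 0.2150·490 + 0.2925·350) / 0.46475 = 322.85 / 0.46475 ≈ 694.7
  x_2 = (0.3025·150 + 0.6600·490 + 0.3575·350) / 0.46475 = 493.90 / 0.46475 ≈ 1062.7
  x_3 = (0.3550·150 + 0.1600·490 + 0.6500·350) / 0.46475 = 359.15 / 0.46475 ≈ 772.8

x_2 = 1062.7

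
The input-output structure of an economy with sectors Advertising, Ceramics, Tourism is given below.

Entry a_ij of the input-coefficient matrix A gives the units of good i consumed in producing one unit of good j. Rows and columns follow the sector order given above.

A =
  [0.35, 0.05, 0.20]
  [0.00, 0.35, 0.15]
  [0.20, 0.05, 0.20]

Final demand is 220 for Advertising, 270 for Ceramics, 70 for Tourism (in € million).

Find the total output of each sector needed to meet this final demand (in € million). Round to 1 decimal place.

I − A =
  [   0.65    -0.05    -0.20]
  [   0.00     0.65    -0.15]
  [  -0.20    -0.05     0.80]
Cofactors of I−A, C_ij = (−1)^(i+j)·(minor ij) (rows/columns in the sector order above):
  C_11 = (0.65)(0.80) − (-0.15)(-0.05) = 0.5125
  C_12 = −[(0.00)(0.80) − (-0.15)(-0.20)] = 0.0300
  C_13 = (0.00)(-0.05) − (0.65)(-0.20) = 0.1300
  C_21 = −[(-0.05)(0.80) − (-0.20)(-0.05)] = 0.0500
  C_22 = (0.65)(0.80) − (-0.20)(-0.20) = 0.4800
  C_23 = −[(0.65)(-0.05) − (-0.05)(-0.20)] = 0.0425
  C_31 = (-0.05)(-0.15) − (-0.20)(0.65) = 0.1375
  C_32 = −[(0.65)(-0.15) − (-0.20)(0.00)] = 0.0975
  C_33 = (0.65)(0.65) − (-0.05)(0.00) = 0.4225
det(I−A) = Σ_j (I−A)_1j·C_1j = (0.65)(0.5125) + (-0.05)(0.0300) + (-0.20)(0.1300) = 0.305625
adj(I−A) = Cᵀ =
  [ 0.5125   0.0500   0.1375]
  [ 0.0300   0.4800   0.0975]
  [ 0.1300   0.0425   0.4225]
(I − A)⁻¹ = adj(I−A) / det(I−A) ≈
  [   1.6769     0.1636     0.4499]
  [   0.0982     1.5706     0.3190]
  [   0.4254     0.1391     1.3824]
x = (I − A)⁻¹ d = adj(I−A)·d / det(I−A), with det(I−A) = 0.305625:
  x_A = (0.5125·220 + 0.0500·270 + 0.1375·70) / 0.305625 = 135.875 / 0.305625 ≈ 444.6
  x_C = (0.0300·220 + 0.4800·270 + 0.0975·70) / 0.305625 = 143.025 / 0.305625 ≈ 468.0
  x_T = (0.1300·220 + 0.0425·270 + 0.4225·70) / 0.305625 = 69.65 / 0.305625 ≈ 227.9

x_A = 444.6, x_C = 468.0, x_T = 227.9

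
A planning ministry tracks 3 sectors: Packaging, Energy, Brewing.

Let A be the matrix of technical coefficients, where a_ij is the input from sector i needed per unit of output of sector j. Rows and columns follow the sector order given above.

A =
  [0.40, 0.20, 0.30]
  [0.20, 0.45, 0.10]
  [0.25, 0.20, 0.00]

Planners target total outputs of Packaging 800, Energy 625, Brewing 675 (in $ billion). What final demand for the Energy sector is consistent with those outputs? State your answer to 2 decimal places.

I − A =
  [   0.60    -0.20    -0.30]
  [  -0.20     0.55    -0.10]
  [  -0.25    -0.20     1.00]
d = (I − A) x:
  d_P = (+0.60)·800 + (-0.20)·625 + (-0.30)·675 = 152.50
  d_E = (-0.20)·800 + (+0.55)·625 + (-0.10)·675 = 116.25
  d_B = (-0.25)·800 + (-0.20)·625 + (+1.00)·675 = 350.00

d_E = 116.25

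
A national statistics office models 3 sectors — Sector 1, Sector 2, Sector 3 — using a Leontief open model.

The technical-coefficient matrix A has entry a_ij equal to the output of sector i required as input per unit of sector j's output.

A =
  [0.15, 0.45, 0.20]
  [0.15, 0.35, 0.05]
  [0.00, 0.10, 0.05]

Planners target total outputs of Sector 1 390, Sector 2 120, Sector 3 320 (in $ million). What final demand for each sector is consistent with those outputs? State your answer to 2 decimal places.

I − A =
  [   0.85    -0.45    -0.20]
  [  -0.15     0.65    -0.05]
  [   0.00    -0.10     0.95]
d = (I − A) x:
  d_1 = (+0.85)·390 + (-0.45)·120 + (-0.20)·320 = 213.50
  d_2 = (-0.15)·390 + (+0.65)·120 + (-0.05)·320 = 3.50
  d_3 = (+0.00)·390 + (-0.10)·120 + (+0.95)·320 = 292.00

d_1 = 213.50, d_2 = 3.50, d_3 = 292.00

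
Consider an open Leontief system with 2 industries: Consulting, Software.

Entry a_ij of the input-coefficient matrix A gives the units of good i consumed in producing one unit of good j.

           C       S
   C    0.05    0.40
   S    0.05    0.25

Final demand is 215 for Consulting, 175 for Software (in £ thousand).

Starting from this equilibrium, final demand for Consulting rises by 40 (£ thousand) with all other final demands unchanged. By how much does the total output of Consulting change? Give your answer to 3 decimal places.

I − A =
  [   0.95    -0.40]
  [  -0.05     0.75]
det(I−A) = (0.95)(0.75) − (-0.40)(-0.05) = 0.6925
adj(I−A) = [[0.75, 0.40], [0.05, 0.95]]
(I − A)⁻¹ = adj(I−A) / det(I−A) ≈
  [   1.0830     0.5776]
  [   0.0722     1.3718]
Δx = (I − A)⁻¹ Δd with Δd having +40 in the Consulting component and 0 elsewhere.
So Δx_C = L_CC · (+40), where L_CC = adj(I−A)_CC / det(I−A) = 0.75 / 0.6925.
Δx_C = 0.75 × (+40) / 0.6925 = 30.00 / 0.6925 ≈ 43.321.

Δx_C = 43.321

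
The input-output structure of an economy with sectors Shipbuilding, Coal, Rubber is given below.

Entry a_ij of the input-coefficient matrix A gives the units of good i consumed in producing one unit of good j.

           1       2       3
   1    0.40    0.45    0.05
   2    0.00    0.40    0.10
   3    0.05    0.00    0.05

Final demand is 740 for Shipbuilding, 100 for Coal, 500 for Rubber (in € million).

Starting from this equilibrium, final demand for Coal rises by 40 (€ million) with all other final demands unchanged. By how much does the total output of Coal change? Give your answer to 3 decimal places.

I − A =
  [   0.60    -0.45    -0.05]
  [   0.00     0.60    -0.10]
  [  -0.05     0.00     0.95]
Cofactors of I−A, C_ij = (−1)^(i+j)·(minor ij) (rows/columns in the sector order above):
  C_11 = (0.60)(0.95) − (-0.10)(0.00) = 0.5700
  C_12 = −[(0.00)(0.95) − (-0.10)(-0.05)] = 0.0050
  C_13 = (0.00)(0.00) − (0.60)(-0.05) = 0.0300
  C_21 = −[(-0.45)(0.95) − (-0.05)(0.00)] = 0.4275
  C_22 = (0.60)(0.95) − (-0.05)(-0.05) = 0.5675
  C_23 = −[(0.60)(0.00) − (-0.45)(-0.05)] = 0.0225
  C_31 = (-0.45)(-0.10) − (-0.05)(0.60) = 0.0750
  C_32 = −[(0.60)(-0.10) − (-0.05)(0.00)] = 0.0600
  C_33 = (0.60)(0.60) − (-0.45)(0.00) = 0.3600
det(I−A) = Σ_j (I−A)_1j·C_1j = (0.60)(0.5700) + (-0.45)(0.0050) + (-0.05)(0.0300) = 0.33825
adj(I−A) = Cᵀ =
  [ 0.5700   0.4275   0.0750]
  [ 0.0050   0.5675   0.0600]
  [ 0.0300   0.0225   0.3600]
(I − A)⁻¹ = adj(I−A) / det(I−A) ≈
  [   1.6851     1.2639     0.2217]
  [   0.0148     1.6778     0.1774]
  [   0.0887     0.0665     1.0643]
Δx = (I − A)⁻¹ Δd with Δd having +40 in the Coal component and 0 elsewhere.
So Δx_2 = L_22 · (+40), where L_22 = adj(I−A)_22 / det(I−A) = 0.5675 / 0.33825.
Δx_2 = 0.5675 × (+40) / 0.33825 = 22.70 / 0.33825 ≈ 67.110.

Δx_2 = 67.110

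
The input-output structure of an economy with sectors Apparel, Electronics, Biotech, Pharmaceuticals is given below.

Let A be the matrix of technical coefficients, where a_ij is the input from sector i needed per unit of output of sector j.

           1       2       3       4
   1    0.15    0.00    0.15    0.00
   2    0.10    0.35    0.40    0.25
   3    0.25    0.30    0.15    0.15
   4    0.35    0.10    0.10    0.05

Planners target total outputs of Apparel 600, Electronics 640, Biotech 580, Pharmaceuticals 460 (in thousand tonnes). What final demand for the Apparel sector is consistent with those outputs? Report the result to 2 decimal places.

I − A =
  [   0.85     0.00    -0.15     0.00]
  [  -0.10     0.65    -0.40    -0.25]
  [  -0.25    -0.30     0.85    -0.15]
  [  -0.35    -0.10    -0.10     0.95]
d = (I − A) x:
  d_1 = (+0.85)·600 + (+0.00)·640 + (-0.15)·580 + (+0.00)·460 = 423.00
  d_2 = (-0.10)·600 + (+0.65)·640 + (-0.40)·580 + (-0.25)·460 = 9.00
  d_3 = (-0.25)·600 + (-0.30)·640 + (+0.85)·580 + (-0.15)·460 = 82.00
  d_4 = (-0.35)·600 + (-0.10)·640 + (-0.10)·580 + (+0.95)·460 = 105.00

d_1 = 423.00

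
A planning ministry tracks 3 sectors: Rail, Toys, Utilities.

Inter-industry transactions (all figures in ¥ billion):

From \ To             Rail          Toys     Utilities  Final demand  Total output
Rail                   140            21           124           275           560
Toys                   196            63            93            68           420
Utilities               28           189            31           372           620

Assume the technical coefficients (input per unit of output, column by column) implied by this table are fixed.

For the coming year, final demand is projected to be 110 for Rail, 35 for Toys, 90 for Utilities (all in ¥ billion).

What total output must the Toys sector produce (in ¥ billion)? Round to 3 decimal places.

Technical coefficients a_ij = z_ij / X_j:
  a_RR = 140/560 = 0.25, a_TR = 196/560 = 0.35, a_UR = 28/560 = 0.05
  a_RT = 21/420 = 0.05, a_TT = 63/420 = 0.15, a_UT = 189/420 = 0.45
  a_RU = 124/620 = 0.20, a_TU = 93/620 = 0.15, a_UU = 31/620 = 0.05
I − A =
  [   0.75    -0.05    -0.20]
  [  -0.35     0.85    -0.15]
  [  -0.05    -0.45     0.95]
Cofactors of I−A, C_ij = (−1)^(i+j)·(minor ij) (rows/columns in the sector order above):
  C_11 = (0.85)(0.95) − (-0.15)(-0.45) = 0.7400
  C_12 = −[(-0.35)(0.95) − (-0.15)(-0.05)] = 0.3400
  C_13 = (-0.35)(-0.45) − (0.85)(-0.05) = 0.2000
  C_21 = −[(-0.05)(0.95) − (-0.20)(-0.45)] = 0.1375
  C_22 = (0.75)(0.95) − (-0.20)(-0.05) = 0.7025
  C_23 = −[(0.75)(-0.45) − (-0.05)(-0.05)] = 0.3400
  C_31 = (-0.05)(-0.15) − (-0.20)(0.85) = 0.1775
  C_32 = −[(0.75)(-0.15) − (-0.20)(-0.35)] = 0.1825
  C_33 = (0.75)(0.85) − (-0.05)(-0.35) = 0.6200
det(I−A) = Σ_j (I−A)_1j·C_1j = (0.75)(0.7400) + (-0.05)(0.3400) + (-0.20)(0.2000) = 0.4980
adj(I−A) = Cᵀ =
  [ 0.7400   0.1375   0.1775]
  [ 0.3400   0.7025   0.1825]
  [ 0.2000   0.3400   0.6200]
(I − A)⁻¹ = adj(I−A) / det(I−A) ≈
  [   1.4859     0.2761     0.3564]
  [   0.6827     1.4106     0.3665]
  [   0.4016     0.6827     1.2450]
x = (I − A)⁻¹ d = adj(I−A)·d / det(I−A), with det(I−A) = 0.4980:
  x_R = (0.7400·110 + 0.1375·35 + 0.1775·90) / 0.4980 = 102.1875 / 0.4980 ≈ 205.196
  x_T = (0.3400·110 + 0.7025·35 + 0.1825·90) / 0.4980 = 78.4125 / 0.4980 ≈ 157.455
  x_U = (0.2000·110 + 0.3400·35 + 0.6200·90) / 0.4980 = 89.70 / 0.4980 ≈ 180.120

x_T = 157.455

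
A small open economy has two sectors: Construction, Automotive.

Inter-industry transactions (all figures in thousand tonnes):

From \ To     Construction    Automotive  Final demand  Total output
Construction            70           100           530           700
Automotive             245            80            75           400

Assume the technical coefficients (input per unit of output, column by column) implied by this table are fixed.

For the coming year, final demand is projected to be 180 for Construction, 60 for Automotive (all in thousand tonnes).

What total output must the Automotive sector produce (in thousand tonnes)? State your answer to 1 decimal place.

x_2 = 185.0

Technical coefficients a_ij = z_ij / X_j:
  a_11 = 70/700 = 0.10, a_21 = 245/700 = 0.35
  a_12 = 100/400 = 0.25, a_22 = 80/400 = 0.20
I − A =
  [   0.90    -0.25]
  [  -0.35     0.80]
det(I−A) = (0.90)(0.80) − (-0.25)(-0.35) = 0.6325
adj(I−A) = [[0.80, 0.25], [0.35, 0.90]]
(I − A)⁻¹ = adj(I−A) / det(I−A) ≈
  [   1.2648     0.3953]
  [   0.5534     1.4229]
x = (I − A)⁻¹ d = adj(I−A)·d / det(I−A), with det(I−A) = 0.6325:
  x_1 = (0.80·180 + 0.25·60) / 0.6325 = 159.00 / 0.6325 ≈ 251.4
  x_2 = (0.35·180 + 0.90·60) / 0.6325 = 117.00 / 0.6325 ≈ 185.0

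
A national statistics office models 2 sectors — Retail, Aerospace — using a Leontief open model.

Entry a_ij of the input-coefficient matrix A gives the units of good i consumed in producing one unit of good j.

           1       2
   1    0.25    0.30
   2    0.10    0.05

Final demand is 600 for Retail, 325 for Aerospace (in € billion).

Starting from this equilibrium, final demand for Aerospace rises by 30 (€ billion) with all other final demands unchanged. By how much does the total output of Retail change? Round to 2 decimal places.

I − A =
  [   0.75    -0.30]
  [  -0.10     0.95]
det(I−A) = (0.75)(0.95) − (-0.30)(-0.10) = 0.6825
adj(I−A) = [[0.95, 0.30], [0.10, 0.75]]
(I − A)⁻¹ = adj(I−A) / det(I−A) ≈
  [   1.3919     0.4396]
  [   0.1465     1.0989]
Δx = (I − A)⁻¹ Δd with Δd having +30 in the Aerospace component and 0 elsewhere.
So Δx_1 = L_12 · (+30), where L_12 = adj(I−A)_12 / det(I−A) = 0.30 / 0.6825.
Δx_1 = 0.30 × (+30) / 0.6825 = 9.00 / 0.6825 ≈ 13.19.

Δx_1 = 13.19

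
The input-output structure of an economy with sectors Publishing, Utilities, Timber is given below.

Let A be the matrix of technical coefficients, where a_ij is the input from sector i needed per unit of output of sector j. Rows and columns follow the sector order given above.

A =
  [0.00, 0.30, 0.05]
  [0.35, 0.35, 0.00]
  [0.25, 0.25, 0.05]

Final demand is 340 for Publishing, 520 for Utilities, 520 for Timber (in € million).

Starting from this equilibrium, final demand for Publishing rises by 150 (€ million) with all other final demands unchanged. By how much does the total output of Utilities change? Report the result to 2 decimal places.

Δx_2 = 98.71

I − A =
  [   1.00    -0.30    -0.05]
  [  -0.35     0.65     0.00]
  [  -0.25    -0.25     0.95]
Cofactors of I−A, C_ij = (−1)^(i+j)·(minor ij) (rows/columns in the sector order above):
  C_11 = (0.65)(0.95) − (0.00)(-0.25) = 0.6175
  C_12 = −[(-0.35)(0.95) − (0.00)(-0.25)] = 0.3325
  C_13 = (-0.35)(-0.25) − (0.65)(-0.25) = 0.2500
  C_21 = −[(-0.30)(0.95) − (-0.05)(-0.25)] = 0.2975
  C_22 = (1.00)(0.95) − (-0.05)(-0.25) = 0.9375
  C_23 = −[(1.00)(-0.25) − (-0.30)(-0.25)] = 0.3250
  C_31 = (-0.30)(0.00) − (-0.05)(0.65) = 0.0325
  C_32 = −[(1.00)(0.00) − (-0.05)(-0.35)] = 0.0175
  C_33 = (1.00)(0.65) − (-0.30)(-0.35) = 0.5450
det(I−A) = Σ_j (I−A)_1j·C_1j = (1.00)(0.6175) + (-0.30)(0.3325) + (-0.05)(0.2500) = 0.50525
adj(I−A) = Cᵀ =
  [ 0.6175   0.2975   0.0325]
  [ 0.3325   0.9375   0.0175]
  [ 0.2500   0.3250   0.5450]
(I − A)⁻¹ = adj(I−A) / det(I−A) ≈
  [   1.2222     0.5888     0.0643]
  [   0.6581     1.8555     0.0346]
  [   0.4948     0.6432     1.0787]
Δx = (I − A)⁻¹ Δd with Δd having +150 in the Publishing component and 0 elsewhere.
So Δx_2 = L_21 · (+150), where L_21 = adj(I−A)_21 / det(I−A) = 0.3325 / 0.50525.
Δx_2 = 0.3325 × (+150) / 0.50525 = 49.875 / 0.50525 ≈ 98.71.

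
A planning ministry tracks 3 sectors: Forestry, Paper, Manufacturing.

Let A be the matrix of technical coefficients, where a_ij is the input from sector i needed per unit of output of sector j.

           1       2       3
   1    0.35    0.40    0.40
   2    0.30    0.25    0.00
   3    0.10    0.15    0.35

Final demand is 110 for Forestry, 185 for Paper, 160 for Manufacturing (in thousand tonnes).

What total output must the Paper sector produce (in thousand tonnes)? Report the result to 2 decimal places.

x_2 = 583.69

I − A =
  [   0.65    -0.40    -0.40]
  [  -0.30     0.75     0.00]
  [  -0.10    -0.15     0.65]
Cofactors of I−A, C_ij = (−1)^(i+j)·(minor ij) (rows/columns in the sector order above):
  C_11 = (0.75)(0.65) − (0.00)(-0.15) = 0.4875
  C_12 = −[(-0.30)(0.65) − (0.00)(-0.10)] = 0.1950
  C_13 = (-0.30)(-0.15) − (0.75)(-0.10) = 0.1200
  C_21 = −[(-0.40)(0.65) − (-0.40)(-0.15)] = 0.3200
  C_22 = (0.65)(0.65) − (-0.40)(-0.10) = 0.3825
  C_23 = −[(0.65)(-0.15) − (-0.40)(-0.10)] = 0.1375
  C_31 = (-0.40)(0.00) − (-0.40)(0.75) = 0.3000
  C_32 = −[(0.65)(0.00) − (-0.40)(-0.30)] = 0.1200
  C_33 = (0.65)(0.75) − (-0.40)(-0.30) = 0.3675
det(I−A) = Σ_j (I−A)_1j·C_1j = (0.65)(0.4875) + (-0.40)(0.1950) + (-0.40)(0.1200) = 0.190875
adj(I−A) = Cᵀ =
  [ 0.4875   0.3200   0.3000]
  [ 0.1950   0.3825   0.1200]
  [ 0.1200   0.1375   0.3675]
(I − A)⁻¹ = adj(I−A) / det(I−A) ≈
  [   2.5540     1.6765     1.5717]
  [   1.0216     2.0039     0.6287]
  [   0.6287     0.7204     1.9253]
x = (I − A)⁻¹ d = adj(I−A)·d / det(I−A), with det(I−A) = 0.190875:
  x_1 = (0.4875·110 + 0.3200·185 + 0.3000·160) / 0.190875 = 160.825 / 0.190875 ≈ 842.57
  x_2 = (0.1950·110 + 0.3825·185 + 0.1200·160) / 0.190875 = 111.4125 / 0.190875 ≈ 583.69
  x_3 = (0.1200·110 + 0.1375·185 + 0.3675·160) / 0.190875 = 97.4375 / 0.190875 ≈ 510.48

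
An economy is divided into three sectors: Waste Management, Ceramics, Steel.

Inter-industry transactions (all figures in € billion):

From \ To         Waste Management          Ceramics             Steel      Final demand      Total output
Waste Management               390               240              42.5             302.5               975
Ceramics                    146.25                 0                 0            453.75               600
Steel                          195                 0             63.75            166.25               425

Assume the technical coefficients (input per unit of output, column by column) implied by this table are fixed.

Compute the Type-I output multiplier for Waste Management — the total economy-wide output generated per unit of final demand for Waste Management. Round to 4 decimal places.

Technical coefficients a_ij = z_ij / X_j:
  a_11 = 390/975 = 0.40, a_21 = 146.25/975 = 0.15, a_31 = 195/975 = 0.20
  a_12 = 240/600 = 0.40, a_22 = 0/600 = 0.00, a_32 = 0/600 = 0.00
  a_13 = 42.5/425 = 0.10, a_23 = 0/425 = 0.00, a_33 = 63.75/425 = 0.15
I − A =
  [   0.60    -0.40    -0.10]
  [  -0.15     1.00     0.00]
  [  -0.20     0.00     0.85]
Cofactors of I−A, C_ij = (−1)^(i+j)·(minor ij) (rows/columns in the sector order above):
  C_11 = (1.00)(0.85) − (0.00)(0.00) = 0.8500
  C_12 = −[(-0.15)(0.85) − (0.00)(-0.20)] = 0.1275
  C_13 = (-0.15)(0.00) − (1.00)(-0.20) = 0.2000
  C_21 = −[(-0.40)(0.85) − (-0.10)(0.00)] = 0.3400
  C_22 = (0.60)(0.85) − (-0.10)(-0.20) = 0.4900
  C_23 = −[(0.60)(0.00) − (-0.40)(-0.20)] = 0.0800
  C_31 = (-0.40)(0.00) − (-0.10)(1.00) = 0.1000
  C_32 = −[(0.60)(0.00) − (-0.10)(-0.15)] = 0.0150
  C_33 = (0.60)(1.00) − (-0.40)(-0.15) = 0.5400
det(I−A) = Σ_j (I−A)_1j·C_1j = (0.60)(0.8500) + (-0.40)(0.1275) + (-0.10)(0.2000) = 0.4390
adj(I−A) = Cᵀ =
  [ 0.8500   0.3400   0.1000]
  [ 0.1275   0.4900   0.0150]
  [ 0.2000   0.0800   0.5400]
(I − A)⁻¹ = adj(I−A) / det(I−A) ≈
  [   1.93622     0.77449     0.22779]
  [   0.29043     1.11617     0.03417]
  [   0.45558     0.18223     1.23007]
The output multiplier for sector j is the column-j sum of the Leontief inverse (I − A)⁻¹ = adj(I−A) / det(I−A).
Column 1 of adj(I−A): (0.8500, 0.1275, 0.2000); det(I−A) = 0.4390.
m_1 = (0.8500 + 0.1275 + 0.2000) / 0.4390 = 1.1775 / 0.4390 ≈ 2.6822.

m_1 = 2.6822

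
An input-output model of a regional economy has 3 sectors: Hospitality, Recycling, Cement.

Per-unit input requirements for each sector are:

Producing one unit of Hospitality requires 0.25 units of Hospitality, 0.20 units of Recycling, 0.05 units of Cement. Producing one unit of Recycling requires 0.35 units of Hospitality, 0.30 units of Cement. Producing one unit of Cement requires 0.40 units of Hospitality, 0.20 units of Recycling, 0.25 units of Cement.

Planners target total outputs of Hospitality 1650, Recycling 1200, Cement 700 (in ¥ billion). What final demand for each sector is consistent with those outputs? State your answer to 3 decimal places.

d_H = 537.500, d_R = 730.000, d_C = 82.500

I − A =
  [   0.75    -0.35    -0.40]
  [  -0.20     1.00    -0.20]
  [  -0.05    -0.30     0.75]
d = (I − A) x:
  d_H = (+0.75)·1650 + (-0.35)·1200 + (-0.40)·700 = 537.500
  d_R = (-0.20)·1650 + (+1.00)·1200 + (-0.20)·700 = 730.000
  d_C = (-0.05)·1650 + (-0.30)·1200 + (+0.75)·700 = 82.500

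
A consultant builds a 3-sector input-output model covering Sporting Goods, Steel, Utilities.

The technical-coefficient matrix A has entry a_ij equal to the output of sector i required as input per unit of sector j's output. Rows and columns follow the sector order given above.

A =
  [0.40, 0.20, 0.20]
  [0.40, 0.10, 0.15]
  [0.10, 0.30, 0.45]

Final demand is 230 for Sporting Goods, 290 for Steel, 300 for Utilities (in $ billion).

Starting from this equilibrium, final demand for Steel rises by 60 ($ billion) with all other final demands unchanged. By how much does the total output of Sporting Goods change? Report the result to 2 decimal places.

I − A =
  [   0.60    -0.20    -0.20]
  [  -0.40     0.90    -0.15]
  [  -0.10    -0.30     0.55]
Cofactors of I−A, C_ij = (−1)^(i+j)·(minor ij) (rows/columns in the sector order above):
  C_11 = (0.90)(0.55) − (-0.15)(-0.30) = 0.4500
  C_12 = −[(-0.40)(0.55) − (-0.15)(-0.10)] = 0.2350
  C_13 = (-0.40)(-0.30) − (0.90)(-0.10) = 0.2100
  C_21 = −[(-0.20)(0.55) − (-0.20)(-0.30)] = 0.1700
  C_22 = (0.60)(0.55) − (-0.20)(-0.10) = 0.3100
  C_23 = −[(0.60)(-0.30) − (-0.20)(-0.10)] = 0.2000
  C_31 = (-0.20)(-0.15) − (-0.20)(0.90) = 0.2100
  C_32 = −[(0.60)(-0.15) − (-0.20)(-0.40)] = 0.1700
  C_33 = (0.60)(0.90) − (-0.20)(-0.40) = 0.4600
det(I−A) = Σ_j (I−A)_1j·C_1j = (0.60)(0.4500) + (-0.20)(0.2350) + (-0.20)(0.2100) = 0.1810
adj(I−A) = Cᵀ =
  [ 0.4500   0.1700   0.2100]
  [ 0.2350   0.3100   0.1700]
  [ 0.2100   0.2000   0.4600]
(I − A)⁻¹ = adj(I−A) / det(I−A) ≈
  [   2.4862     0.9392     1.1602]
  [   1.2983     1.7127     0.9392]
  [   1.1602     1.1050     2.5414]
Δx = (I − A)⁻¹ Δd with Δd having +60 in the Steel component and 0 elsewhere.
So Δx_1 = L_12 · (+60), where L_12 = adj(I−A)_12 / det(I−A) = 0.1700 / 0.1810.
Δx_1 = 0.1700 × (+60) / 0.1810 = 10.20 / 0.1810 ≈ 56.35.

Δx_1 = 56.35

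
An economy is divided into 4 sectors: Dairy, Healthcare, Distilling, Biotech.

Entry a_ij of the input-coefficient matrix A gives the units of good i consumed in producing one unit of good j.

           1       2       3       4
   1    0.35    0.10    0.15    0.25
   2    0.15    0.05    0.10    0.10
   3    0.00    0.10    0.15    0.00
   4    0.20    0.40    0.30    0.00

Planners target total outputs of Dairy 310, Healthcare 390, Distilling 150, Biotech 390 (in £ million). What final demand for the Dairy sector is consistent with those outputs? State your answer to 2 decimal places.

d_1 = 42.50

I − A =
  [   0.65    -0.10    -0.15    -0.25]
  [  -0.15     0.95    -0.10    -0.10]
  [   0.00    -0.10     0.85     0.00]
  [  -0.20    -0.40    -0.30     1.00]
d = (I − A) x:
  d_1 = (+0.65)·310 + (-0.10)·390 + (-0.15)·150 + (-0.25)·390 = 42.50
  d_2 = (-0.15)·310 + (+0.95)·390 + (-0.10)·150 + (-0.10)·390 = 270.00
  d_3 = (+0.00)·310 + (-0.10)·390 + (+0.85)·150 + (+0.00)·390 = 88.50
  d_4 = (-0.20)·310 + (-0.40)·390 + (-0.30)·150 + (+1.00)·390 = 127.00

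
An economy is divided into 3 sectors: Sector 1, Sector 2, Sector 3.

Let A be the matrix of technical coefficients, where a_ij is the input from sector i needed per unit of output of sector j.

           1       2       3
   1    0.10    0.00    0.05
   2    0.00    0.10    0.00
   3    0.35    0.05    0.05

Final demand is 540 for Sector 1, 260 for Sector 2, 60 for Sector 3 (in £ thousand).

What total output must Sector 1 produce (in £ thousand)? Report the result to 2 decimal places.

I − A =
  [   0.90     0.00    -0.05]
  [   0.00     0.90     0.00]
  [  -0.35    -0.05     0.95]
Cofactors of I−A, C_ij = (−1)^(i+j)·(minor ij) (rows/columns in the sector order above):
  C_11 = (0.90)(0.95) − (0.00)(-0.05) = 0.8550
  C_12 = −[(0.00)(0.95) − (0.00)(-0.35)] = 0.0000
  C_13 = (0.00)(-0.05) − (0.90)(-0.35) = 0.3150
  C_21 = −[(0.00)(0.95) − (-0.05)(-0.05)] = 0.0025
  C_22 = (0.90)(0.95) − (-0.05)(-0.35) = 0.8375
  C_23 = −[(0.90)(-0.05) − (0.00)(-0.35)] = 0.0450
  C_31 = (0.00)(0.00) − (-0.05)(0.90) = 0.0450
  C_32 = −[(0.90)(0.00) − (-0.05)(0.00)] = 0.0000
  C_33 = (0.90)(0.90) − (0.00)(0.00) = 0.8100
det(I−A) = Σ_j (I−A)_1j·C_1j = (0.90)(0.8550) + (0.00)(0.0000) + (-0.05)(0.3150) = 0.75375
adj(I−A) = Cᵀ =
  [ 0.8550   0.0025   0.0450]
  [ 0.0000   0.8375   0.0000]
  [ 0.3150   0.0450   0.8100]
(I − A)⁻¹ = adj(I−A) / det(I−A) ≈
  [   1.1343     0.0033     0.0597]
  [   0.0000     1.1111     0.0000]
  [   0.4179     0.0597     1.0746]
x = (I − A)⁻¹ d = adj(I−A)·d / det(I−A), with det(I−A) = 0.75375:
  x_1 = (0.8550·540 + 0.0025·260 + 0.0450·60) / 0.75375 = 465.05 / 0.75375 ≈ 616.98
  x_2 = (0.0000·540 + 0.8375·260 + 0.0000·60) / 0.75375 = 217.75 / 0.75375 ≈ 288.89
  x_3 = (0.3150·540 + 0.0450·260 + 0.8100·60) / 0.75375 = 230.40 / 0.75375 ≈ 305.67

x_1 = 616.98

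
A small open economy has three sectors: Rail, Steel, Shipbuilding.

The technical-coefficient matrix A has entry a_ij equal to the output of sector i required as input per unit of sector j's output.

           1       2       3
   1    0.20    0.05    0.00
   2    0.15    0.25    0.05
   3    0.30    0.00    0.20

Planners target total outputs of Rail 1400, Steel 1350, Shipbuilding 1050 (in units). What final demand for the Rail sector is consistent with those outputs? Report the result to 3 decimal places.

I − A =
  [   0.80    -0.05     0.00]
  [  -0.15     0.75    -0.05]
  [  -0.30     0.00     0.80]
d = (I − A) x:
  d_1 = (+0.80)·1400 + (-0.05)·1350 + (+0.00)·1050 = 1052.500
  d_2 = (-0.15)·1400 + (+0.75)·1350 + (-0.05)·1050 = 750.000
  d_3 = (-0.30)·1400 + (+0.00)·1350 + (+0.80)·1050 = 420.000

d_1 = 1052.500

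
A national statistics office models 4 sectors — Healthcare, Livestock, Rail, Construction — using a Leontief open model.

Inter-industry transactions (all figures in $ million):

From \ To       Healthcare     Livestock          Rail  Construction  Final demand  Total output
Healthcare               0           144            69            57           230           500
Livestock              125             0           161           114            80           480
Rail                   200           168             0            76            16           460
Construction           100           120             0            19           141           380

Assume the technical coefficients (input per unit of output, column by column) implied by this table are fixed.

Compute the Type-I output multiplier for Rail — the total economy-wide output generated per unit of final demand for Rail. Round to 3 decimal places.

Technical coefficients a_ij = z_ij / X_j:
  a_11 = 0/500 = 0.00, a_21 = 125/500 = 0.25, a_31 = 200/500 = 0.40, a_41 = 100/500 = 0.20
  a_12 = 144/480 = 0.30, a_22 = 0/480 = 0.00, a_32 = 168/480 = 0.35, a_42 = 120/480 = 0.25
  a_13 = 69/460 = 0.15, a_23 = 161/460 = 0.35, a_33 = 0/460 = 0.00, a_43 = 0/460 = 0.00
  a_14 = 57/380 = 0.15, a_24 = 114/380 = 0.30, a_34 = 76/380 = 0.20, a_44 = 19/380 = 0.05
I − A =
  [   1.00    -0.30    -0.15    -0.15]
  [  -0.25     1.00    -0.35    -0.30]
  [  -0.40    -0.35     1.00    -0.20]
  [  -0.20    -0.25     0.00     0.95]
Compute the cofactors C_ij = (−1)^(i+j)·(3×3 minor ij) of I−A; the adjugate is their transpose:
adj(I−A) = Cᵀ =
  [ 0.741125   0.379875   0.244125   0.288375]
  [ 0.444500   0.857000   0.366625   0.418000]
  [ 0.506625   0.513000   0.746375   0.399125]
  [ 0.273000   0.305500   0.147875   0.687375]
det(I−A) = Σ_j (I−A)_1j·C_1j = (1.00)(0.741125) + (-0.30)(0.444500) + (-0.15)(0.506625) + (-0.15)(0.273000) = 0.49083125
(I − A)⁻¹ = adj(I−A) / det(I−A) ≈
  [   1.5099     0.7739     0.4974     0.5875]
  [   0.9056     1.7460     0.7469     0.8516]
  [   1.0322     1.0452     1.5206     0.8132]
  [   0.5562     0.6224     0.3013     1.4004]
The output multiplier for sector j is the column-j sum of the Leontief inverse (I − A)⁻¹ = adj(I−A) / det(I−A).
Column 3 of adj(I−A): (0.244125, 0.366625, 0.746375, 0.147875); det(I−A) = 0.49083125.
m_3 = (0.244125 + 0.366625 + 0.746375 + 0.147875) / 0.49083125 = 1.505 / 0.49083125 ≈ 3.066.

m_3 = 3.066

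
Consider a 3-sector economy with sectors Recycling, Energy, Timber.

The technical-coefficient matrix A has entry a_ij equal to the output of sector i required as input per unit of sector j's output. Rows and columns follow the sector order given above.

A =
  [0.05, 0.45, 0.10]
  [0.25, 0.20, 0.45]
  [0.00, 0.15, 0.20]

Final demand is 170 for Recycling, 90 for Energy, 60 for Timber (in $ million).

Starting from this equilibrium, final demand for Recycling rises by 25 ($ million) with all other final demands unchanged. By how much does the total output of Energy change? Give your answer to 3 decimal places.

I − A =
  [   0.95    -0.45    -0.10]
  [  -0.25     0.80    -0.45]
  [   0.00    -0.15     0.80]
Cofactors of I−A, C_ij = (−1)^(i+j)·(minor ij) (rows/columns in the sector order above):
  C_11 = (0.80)(0.80) − (-0.45)(-0.15) = 0.5725
  C_12 = −[(-0.25)(0.80) − (-0.45)(0.00)] = 0.2000
  C_13 = (-0.25)(-0.15) − (0.80)(0.00) = 0.0375
  C_21 = −[(-0.45)(0.80) − (-0.10)(-0.15)] = 0.3750
  C_22 = (0.95)(0.80) − (-0.10)(0.00) = 0.7600
  C_23 = −[(0.95)(-0.15) − (-0.45)(0.00)] = 0.1425
  C_31 = (-0.45)(-0.45) − (-0.10)(0.80) = 0.2825
  C_32 = −[(0.95)(-0.45) − (-0.10)(-0.25)] = 0.4525
  C_33 = (0.95)(0.80) − (-0.45)(-0.25) = 0.6475
det(I−A) = Σ_j (I−A)_1j·C_1j = (0.95)(0.5725) + (-0.45)(0.2000) + (-0.10)(0.0375) = 0.450125
adj(I−A) = Cᵀ =
  [ 0.5725   0.3750   0.2825]
  [ 0.2000   0.7600   0.4525]
  [ 0.0375   0.1425   0.6475]
(I − A)⁻¹ = adj(I−A) / det(I−A) ≈
  [   1.2719     0.8331     0.6276]
  [   0.4443     1.6884     1.0053]
  [   0.0833     0.3166     1.4385]
Δx = (I − A)⁻¹ Δd with Δd having +25 in the Recycling component and 0 elsewhere.
So Δx_2 = L_21 · (+25), where L_21 = adj(I−A)_21 / det(I−A) = 0.2000 / 0.450125.
Δx_2 = 0.2000 × (+25) / 0.450125 = 5.00 / 0.450125 ≈ 11.108.

Δx_2 = 11.108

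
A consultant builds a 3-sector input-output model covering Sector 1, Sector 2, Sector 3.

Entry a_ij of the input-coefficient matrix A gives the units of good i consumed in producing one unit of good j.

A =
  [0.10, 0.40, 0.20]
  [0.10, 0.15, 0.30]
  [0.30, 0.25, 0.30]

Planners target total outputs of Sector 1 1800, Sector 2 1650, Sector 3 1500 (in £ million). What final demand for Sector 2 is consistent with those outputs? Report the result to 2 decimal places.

d_2 = 772.50

I − A =
  [   0.90    -0.40    -0.20]
  [  -0.10     0.85    -0.30]
  [  -0.30    -0.25     0.70]
d = (I − A) x:
  d_1 = (+0.90)·1800 + (-0.40)·1650 + (-0.20)·1500 = 660.00
  d_2 = (-0.10)·1800 + (+0.85)·1650 + (-0.30)·1500 = 772.50
  d_3 = (-0.30)·1800 + (-0.25)·1650 + (+0.70)·1500 = 97.50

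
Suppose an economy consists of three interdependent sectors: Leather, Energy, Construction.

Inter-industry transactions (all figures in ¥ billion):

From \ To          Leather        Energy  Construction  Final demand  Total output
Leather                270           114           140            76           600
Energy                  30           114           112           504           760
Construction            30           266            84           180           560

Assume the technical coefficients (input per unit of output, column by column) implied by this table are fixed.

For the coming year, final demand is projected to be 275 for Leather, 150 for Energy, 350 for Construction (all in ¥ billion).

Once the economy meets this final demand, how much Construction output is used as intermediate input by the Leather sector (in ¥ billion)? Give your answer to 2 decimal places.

z_CL = 44.13

Technical coefficients a_ij = z_ij / X_j:
  a_LL = 270/600 = 0.45, a_EL = 30/600 = 0.05, a_CL = 30/600 = 0.05
  a_LE = 114/760 = 0.15, a_EE = 114/760 = 0.15, a_CE = 266/760 = 0.35
  a_LC = 140/560 = 0.25, a_EC = 112/560 = 0.20, a_CC = 84/560 = 0.15
I − A =
  [   0.55    -0.15    -0.25]
  [  -0.05     0.85    -0.20]
  [  -0.05    -0.35     0.85]
Cofactors of I−A, C_ij = (−1)^(i+j)·(minor ij) (rows/columns in the sector order above):
  C_11 = (0.85)(0.85) − (-0.20)(-0.35) = 0.6525
  C_12 = −[(-0.05)(0.85) − (-0.20)(-0.05)] = 0.0525
  C_13 = (-0.05)(-0.35) − (0.85)(-0.05) = 0.0600
  C_21 = −[(-0.15)(0.85) − (-0.25)(-0.35)] = 0.2150
  C_22 = (0.55)(0.85) − (-0.25)(-0.05) = 0.4550
  C_23 = −[(0.55)(-0.35) − (-0.15)(-0.05)] = 0.2000
  C_31 = (-0.15)(-0.20) − (-0.25)(0.85) = 0.2425
  C_32 = −[(0.55)(-0.20) − (-0.25)(-0.05)] = 0.1225
  C_33 = (0.55)(0.85) − (-0.15)(-0.05) = 0.4600
det(I−A) = Σ_j (I−A)_1j·C_1j = (0.55)(0.6525) + (-0.15)(0.0525) + (-0.25)(0.0600) = 0.3360
adj(I−A) = Cᵀ =
  [ 0.6525   0.2150   0.2425]
  [ 0.0525   0.4550   0.1225]
  [ 0.0600   0.2000   0.4600]
(I − A)⁻¹ = adj(I−A) / det(I−A) ≈
  [   1.9420     0.6399     0.7217]
  [   0.1563     1.3542     0.3646]
  [   0.1786     0.5952     1.3690]
First solve x = (I − A)⁻¹ d = adj(I−A)·d / det(I−A); in particular x_L = (0.6525·275 + 0.2150·150 + 0.2425·350) / 0.3360 = 296.5625 / 0.3360 ≈ 882.6265.
Intermediate flow from C to L: z_CL = a_CL · x_L = 0.05 × 296.5625 / 0.3360 = 14.828125 / 0.3360 ≈ 44.13.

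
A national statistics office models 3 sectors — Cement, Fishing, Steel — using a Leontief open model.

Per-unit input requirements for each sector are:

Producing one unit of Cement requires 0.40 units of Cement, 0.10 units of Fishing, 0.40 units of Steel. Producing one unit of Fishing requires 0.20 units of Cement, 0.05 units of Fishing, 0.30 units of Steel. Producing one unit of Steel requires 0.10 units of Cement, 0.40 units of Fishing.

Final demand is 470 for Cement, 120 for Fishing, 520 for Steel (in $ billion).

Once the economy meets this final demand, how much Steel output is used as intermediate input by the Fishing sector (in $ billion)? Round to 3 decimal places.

I − A =
  [   0.60    -0.20    -0.10]
  [  -0.10     0.95    -0.40]
  [  -0.40    -0.30     1.00]
Cofactors of I−A, C_ij = (−1)^(i+j)·(minor ij) (rows/columns in the sector order above):
  C_11 = (0.95)(1.00) − (-0.40)(-0.30) = 0.8300
  C_12 = −[(-0.10)(1.00) − (-0.40)(-0.40)] = 0.2600
  C_13 = (-0.10)(-0.30) − (0.95)(-0.40) = 0.4100
  C_21 = −[(-0.20)(1.00) − (-0.10)(-0.30)] = 0.2300
  C_22 = (0.60)(1.00) − (-0.10)(-0.40) = 0.5600
  C_23 = −[(0.60)(-0.30) − (-0.20)(-0.40)] = 0.2600
  C_31 = (-0.20)(-0.40) − (-0.10)(0.95) = 0.1750
  C_32 = −[(0.60)(-0.40) − (-0.10)(-0.10)] = 0.2500
  C_33 = (0.60)(0.95) − (-0.20)(-0.10) = 0.5500
det(I−A) = Σ_j (I−A)_1j·C_1j = (0.60)(0.8300) + (-0.20)(0.2600) + (-0.10)(0.4100) = 0.4050
adj(I−A) = Cᵀ =
  [ 0.8300   0.2300   0.1750]
  [ 0.2600   0.5600   0.2500]
  [ 0.4100   0.2600   0.5500]
(I − A)⁻¹ = adj(I−A) / det(I−A) ≈
  [   2.0494     0.5679     0.4321]
  [   0.6420     1.3827     0.6173]
  [   1.0123     0.6420     1.3580]
First solve x = (I − A)⁻¹ d = adj(I−A)·d / det(I−A); in particular x_F = (0.2600·470 + 0.5600·120 + 0.2500·520) / 0.4050 = 319.40 / 0.4050 ≈ 788.64198.
Intermediate flow from S to F: z_SF = a_SF · x_F = 0.30 × 319.40 / 0.4050 = 95.82 / 0.4050 ≈ 236.593.

z_SF = 236.593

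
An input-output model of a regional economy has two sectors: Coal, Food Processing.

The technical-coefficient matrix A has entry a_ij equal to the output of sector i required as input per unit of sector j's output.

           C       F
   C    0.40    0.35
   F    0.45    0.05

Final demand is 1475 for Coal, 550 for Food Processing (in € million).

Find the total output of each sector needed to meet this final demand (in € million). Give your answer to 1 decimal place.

x_C = 3863.6, x_F = 2409.1

I − A =
  [   0.60    -0.35]
  [  -0.45     0.95]
det(I−A) = (0.60)(0.95) − (-0.35)(-0.45) = 0.4125
adj(I−A) = [[0.95, 0.35], [0.45, 0.60]]
(I − A)⁻¹ = adj(I−A) / det(I−A) ≈
  [   2.3030     0.8485]
  [   1.0909     1.4545]
x = (I − A)⁻¹ d = adj(I−A)·d / det(I−A), with det(I−A) = 0.4125:
  x_C = (0.95·1475 + 0.35·550) / 0.4125 = 1593.75 / 0.4125 ≈ 3863.6
  x_F = (0.45·1475 + 0.60·550) / 0.4125 = 993.75 / 0.4125 ≈ 2409.1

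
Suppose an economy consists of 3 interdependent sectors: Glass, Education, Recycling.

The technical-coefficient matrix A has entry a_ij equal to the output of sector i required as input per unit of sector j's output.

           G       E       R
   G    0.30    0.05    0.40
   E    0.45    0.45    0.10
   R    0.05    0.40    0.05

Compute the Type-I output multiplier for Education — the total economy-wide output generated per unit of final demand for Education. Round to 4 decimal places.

I − A =
  [   0.70    -0.05    -0.40]
  [  -0.45     0.55    -0.10]
  [  -0.05    -0.40     0.95]
Cofactors of I−A, C_ij = (−1)^(i+j)·(minor ij) (rows/columns in the sector order above):
  C_11 = (0.55)(0.95) − (-0.10)(-0.40) = 0.4825
  C_12 = −[(-0.45)(0.95) − (-0.10)(-0.05)] = 0.4325
  C_13 = (-0.45)(-0.40) − (0.55)(-0.05) = 0.2075
  C_21 = −[(-0.05)(0.95) − (-0.40)(-0.40)] = 0.2075
  C_22 = (0.70)(0.95) − (-0.40)(-0.05) = 0.6450
  C_23 = −[(0.70)(-0.40) − (-0.05)(-0.05)] = 0.2825
  C_31 = (-0.05)(-0.10) − (-0.40)(0.55) = 0.2250
  C_32 = −[(0.70)(-0.10) − (-0.40)(-0.45)] = 0.2500
  C_33 = (0.70)(0.55) − (-0.05)(-0.45) = 0.3625
det(I−A) = Σ_j (I−A)_1j·C_1j = (0.70)(0.4825) + (-0.05)(0.4325) + (-0.40)(0.2075) = 0.233125
adj(I−A) = Cᵀ =
  [ 0.4825   0.2075   0.2250]
  [ 0.4325   0.6450   0.2500]
  [ 0.2075   0.2825   0.3625]
(I − A)⁻¹ = adj(I−A) / det(I−A) ≈
  [   2.06971     0.89008     0.96515]
  [   1.85523     2.76676     1.07239]
  [   0.89008     1.21180     1.55496]
The output multiplier for sector j is the column-j sum of the Leontief inverse (I − A)⁻¹ = adj(I−A) / det(I−A).
Column E of adj(I−A): (0.2075, 0.6450, 0.2825); det(I−A) = 0.233125.
m_E = (0.2075 + 0.6450 + 0.2825) / 0.233125 = 1.135 / 0.233125 ≈ 4.8686.

m_E = 4.8686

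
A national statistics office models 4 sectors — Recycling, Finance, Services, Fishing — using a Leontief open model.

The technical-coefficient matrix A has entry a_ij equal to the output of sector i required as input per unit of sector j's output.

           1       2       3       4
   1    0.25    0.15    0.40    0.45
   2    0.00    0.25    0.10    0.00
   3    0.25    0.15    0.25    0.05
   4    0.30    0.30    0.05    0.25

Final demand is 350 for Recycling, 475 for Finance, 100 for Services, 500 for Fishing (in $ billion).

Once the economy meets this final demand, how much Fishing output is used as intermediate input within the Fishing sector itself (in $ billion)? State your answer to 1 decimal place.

I − A =
  [   0.75    -0.15    -0.40    -0.45]
  [   0.00     0.75    -0.10     0.00]
  [  -0.25    -0.15     0.75    -0.05]
  [  -0.30    -0.30    -0.05     0.75]
Compute the cofactors C_ij = (−1)^(i+j)·(3×3 minor ij) of I−A; the adjugate is their transpose:
adj(I−A) = Cᵀ =
  [ 0.407250   0.239625   0.266625   0.262125]
  [ 0.020250   0.232125   0.042750   0.015000]
  [ 0.151875   0.139500   0.320625   0.112500]
  [ 0.181125   0.198000   0.145125   0.331875]
det(I−A) = Σ_j (I−A)_1j·C_1j = (0.75)(0.407250) + (-0.15)(0.020250) + (-0.40)(0.151875) + (-0.45)(0.181125) = 0.16014375
(I − A)⁻¹ = adj(I−A) / det(I−A) ≈
  [   2.5430     1.4963     1.6649     1.6368]
  [   0.1264     1.4495     0.2669     0.0937]
  [   0.9484     0.8711     2.0021     0.7025]
  [   1.1310     1.2364     0.9062     2.0724]
First solve x = (I − A)⁻¹ d = adj(I−A)·d / det(I−A); in particular x_4 = (0.181125·350 + 0.198000·475 + 0.145125·100 + 0.331875·500) / 0.16014375 = 337.89375 / 0.16014375 ≈ 2109.940.
Intermediate flow from 4 to 4: z_44 = a_44 · x_4 = 0.25 × 337.89375 / 0.16014375 = 84.4734375 / 0.16014375 ≈ 527.5.

z_44 = 527.5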